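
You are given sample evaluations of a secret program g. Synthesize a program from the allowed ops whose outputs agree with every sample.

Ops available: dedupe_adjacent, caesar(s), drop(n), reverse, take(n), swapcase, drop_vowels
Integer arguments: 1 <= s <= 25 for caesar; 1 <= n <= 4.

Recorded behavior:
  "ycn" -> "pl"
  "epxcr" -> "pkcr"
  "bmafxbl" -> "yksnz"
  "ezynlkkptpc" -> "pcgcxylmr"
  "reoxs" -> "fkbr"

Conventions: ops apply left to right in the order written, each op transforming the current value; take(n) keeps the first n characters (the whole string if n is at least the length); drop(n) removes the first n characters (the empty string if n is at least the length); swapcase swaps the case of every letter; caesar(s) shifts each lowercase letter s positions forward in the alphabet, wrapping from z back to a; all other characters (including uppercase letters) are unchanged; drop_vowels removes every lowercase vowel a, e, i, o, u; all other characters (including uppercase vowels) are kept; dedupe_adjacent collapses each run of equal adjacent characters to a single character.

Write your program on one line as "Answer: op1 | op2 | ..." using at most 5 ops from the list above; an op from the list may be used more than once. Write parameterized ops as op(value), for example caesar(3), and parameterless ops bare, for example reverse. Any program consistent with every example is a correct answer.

reverse | caesar(13) | drop_vowels | dedupe_adjacent

Check, running the answer program on each example:
  "ycn" -> "ncy" -> "apl" -> "pl" -> "pl"
  "epxcr" -> "rcxpe" -> "epkcr" -> "pkcr" -> "pkcr"
  "bmafxbl" -> "lbxfamb" -> "yoksnzo" -> "yksnz" -> "yksnz"
  "ezynlkkptpc" -> "cptpkklnyze" -> "pcgcxxyalmr" -> "pcgcxxylmr" -> "pcgcxylmr"
  "reoxs" -> "sxoer" -> "fkbre" -> "fkbr" -> "fkbr"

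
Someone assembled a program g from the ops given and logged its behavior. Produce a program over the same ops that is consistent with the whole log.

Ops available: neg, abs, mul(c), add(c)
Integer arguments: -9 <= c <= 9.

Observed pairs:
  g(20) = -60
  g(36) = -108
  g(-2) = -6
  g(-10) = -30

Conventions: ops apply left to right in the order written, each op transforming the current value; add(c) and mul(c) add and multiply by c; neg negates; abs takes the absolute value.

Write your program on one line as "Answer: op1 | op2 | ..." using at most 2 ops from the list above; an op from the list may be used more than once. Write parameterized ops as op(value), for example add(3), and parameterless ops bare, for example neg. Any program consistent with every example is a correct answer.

abs | mul(-3)

Check, running the answer program on each example:
  20 -> 20 -> -60
  36 -> 36 -> -108
  -2 -> 2 -> -6
  -10 -> 10 -> -30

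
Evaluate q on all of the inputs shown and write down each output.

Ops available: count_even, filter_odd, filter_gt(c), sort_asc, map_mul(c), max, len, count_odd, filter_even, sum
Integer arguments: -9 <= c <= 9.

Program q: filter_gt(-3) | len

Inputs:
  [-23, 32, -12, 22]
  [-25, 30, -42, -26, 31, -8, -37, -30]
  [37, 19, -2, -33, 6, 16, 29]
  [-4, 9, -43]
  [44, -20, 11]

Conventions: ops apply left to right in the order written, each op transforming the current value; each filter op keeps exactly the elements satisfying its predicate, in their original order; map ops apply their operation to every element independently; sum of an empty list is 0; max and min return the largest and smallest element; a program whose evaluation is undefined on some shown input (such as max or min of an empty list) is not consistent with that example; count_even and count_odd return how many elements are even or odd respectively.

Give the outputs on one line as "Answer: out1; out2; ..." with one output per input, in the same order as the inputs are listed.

Execution, op by op:
  [-23, 32, -12, 22] -> [32, 22] -> 2
  [-25, 30, -42, -26, 31, -8, -37, -30] -> [30, 31] -> 2
  [37, 19, -2, -33, 6, 16, 29] -> [37, 19, -2, 6, 16, 29] -> 6
  [-4, 9, -43] -> [9] -> 1
  [44, -20, 11] -> [44, 11] -> 2

2; 2; 6; 1; 2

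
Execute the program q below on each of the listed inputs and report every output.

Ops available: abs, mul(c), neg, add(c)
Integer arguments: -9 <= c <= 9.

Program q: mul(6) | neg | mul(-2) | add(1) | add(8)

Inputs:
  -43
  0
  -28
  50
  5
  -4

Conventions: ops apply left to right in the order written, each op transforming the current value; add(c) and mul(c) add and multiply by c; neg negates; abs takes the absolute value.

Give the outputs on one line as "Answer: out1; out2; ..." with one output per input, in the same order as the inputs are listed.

Execution, op by op:
  -43 -> -258 -> 258 -> -516 -> -515 -> -507
  0 -> 0 -> 0 -> 0 -> 1 -> 9
  -28 -> -168 -> 168 -> -336 -> -335 -> -327
  50 -> 300 -> -300 -> 600 -> 601 -> 609
  5 -> 30 -> -30 -> 60 -> 61 -> 69
  -4 -> -24 -> 24 -> -48 -> -47 -> -39

-507; 9; -327; 609; 69; -39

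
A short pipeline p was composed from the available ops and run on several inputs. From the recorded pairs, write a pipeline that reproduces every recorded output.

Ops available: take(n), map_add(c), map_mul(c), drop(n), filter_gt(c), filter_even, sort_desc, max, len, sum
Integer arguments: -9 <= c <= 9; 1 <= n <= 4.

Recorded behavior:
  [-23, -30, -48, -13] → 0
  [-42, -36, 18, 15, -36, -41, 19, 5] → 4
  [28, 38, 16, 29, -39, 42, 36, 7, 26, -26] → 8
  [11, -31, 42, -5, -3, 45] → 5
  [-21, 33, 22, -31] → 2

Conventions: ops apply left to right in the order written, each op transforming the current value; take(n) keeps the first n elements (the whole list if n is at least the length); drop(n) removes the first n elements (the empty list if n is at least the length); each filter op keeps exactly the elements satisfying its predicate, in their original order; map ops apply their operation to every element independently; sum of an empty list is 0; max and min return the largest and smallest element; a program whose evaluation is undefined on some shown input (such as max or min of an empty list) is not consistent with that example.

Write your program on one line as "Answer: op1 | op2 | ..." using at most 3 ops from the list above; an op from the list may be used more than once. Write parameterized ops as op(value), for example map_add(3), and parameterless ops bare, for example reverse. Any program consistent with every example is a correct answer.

filter_gt(-8) | sort_desc | len

Check, running the answer program on each example:
  [-23, -30, -48, -13] -> [] -> [] -> 0
  [-42, -36, 18, 15, -36, -41, 19, 5] -> [18, 15, 19, 5] -> [19, 18, 15, 5] -> 4
  [28, 38, 16, 29, -39, 42, 36, 7, 26, -26] -> [28, 38, 16, 29, 42, 36, 7, 26] -> [42, 38, 36, 29, 28, 26, 16, 7] -> 8
  [11, -31, 42, -5, -3, 45] -> [11, 42, -5, -3, 45] -> [45, 42, 11, -3, -5] -> 5
  [-21, 33, 22, -31] -> [33, 22] -> [33, 22] -> 2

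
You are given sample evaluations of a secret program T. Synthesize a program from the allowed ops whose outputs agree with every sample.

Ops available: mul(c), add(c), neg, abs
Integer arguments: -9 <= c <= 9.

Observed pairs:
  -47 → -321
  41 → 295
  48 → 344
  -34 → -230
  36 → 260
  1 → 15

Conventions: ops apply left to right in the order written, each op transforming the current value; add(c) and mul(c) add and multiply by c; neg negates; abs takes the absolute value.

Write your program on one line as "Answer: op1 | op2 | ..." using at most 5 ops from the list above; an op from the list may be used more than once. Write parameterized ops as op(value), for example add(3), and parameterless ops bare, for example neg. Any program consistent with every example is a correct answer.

neg | add(-1) | mul(-7) | add(1)

Check, running the answer program on each example:
  -47 -> 47 -> 46 -> -322 -> -321
  41 -> -41 -> -42 -> 294 -> 295
  48 -> -48 -> -49 -> 343 -> 344
  -34 -> 34 -> 33 -> -231 -> -230
  36 -> -36 -> -37 -> 259 -> 260
  1 -> -1 -> -2 -> 14 -> 15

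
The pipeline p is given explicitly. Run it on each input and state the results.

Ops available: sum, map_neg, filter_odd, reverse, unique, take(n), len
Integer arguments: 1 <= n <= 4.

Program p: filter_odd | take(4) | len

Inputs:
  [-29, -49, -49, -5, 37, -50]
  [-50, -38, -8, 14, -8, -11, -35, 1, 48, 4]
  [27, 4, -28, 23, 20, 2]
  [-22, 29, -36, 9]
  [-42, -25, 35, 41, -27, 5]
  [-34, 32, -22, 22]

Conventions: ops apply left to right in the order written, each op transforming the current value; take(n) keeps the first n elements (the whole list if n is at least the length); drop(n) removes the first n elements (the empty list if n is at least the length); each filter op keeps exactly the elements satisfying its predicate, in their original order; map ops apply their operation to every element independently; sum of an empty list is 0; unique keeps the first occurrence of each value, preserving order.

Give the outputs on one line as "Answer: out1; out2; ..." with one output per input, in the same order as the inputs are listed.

Execution, op by op:
  [-29, -49, -49, -5, 37, -50] -> [-29, -49, -49, -5, 37] -> [-29, -49, -49, -5] -> 4
  [-50, -38, -8, 14, -8, -11, -35, 1, 48, 4] -> [-11, -35, 1] -> [-11, -35, 1] -> 3
  [27, 4, -28, 23, 20, 2] -> [27, 23] -> [27, 23] -> 2
  [-22, 29, -36, 9] -> [29, 9] -> [29, 9] -> 2
  [-42, -25, 35, 41, -27, 5] -> [-25, 35, 41, -27, 5] -> [-25, 35, 41, -27] -> 4
  [-34, 32, -22, 22] -> [] -> [] -> 0

4; 3; 2; 2; 4; 0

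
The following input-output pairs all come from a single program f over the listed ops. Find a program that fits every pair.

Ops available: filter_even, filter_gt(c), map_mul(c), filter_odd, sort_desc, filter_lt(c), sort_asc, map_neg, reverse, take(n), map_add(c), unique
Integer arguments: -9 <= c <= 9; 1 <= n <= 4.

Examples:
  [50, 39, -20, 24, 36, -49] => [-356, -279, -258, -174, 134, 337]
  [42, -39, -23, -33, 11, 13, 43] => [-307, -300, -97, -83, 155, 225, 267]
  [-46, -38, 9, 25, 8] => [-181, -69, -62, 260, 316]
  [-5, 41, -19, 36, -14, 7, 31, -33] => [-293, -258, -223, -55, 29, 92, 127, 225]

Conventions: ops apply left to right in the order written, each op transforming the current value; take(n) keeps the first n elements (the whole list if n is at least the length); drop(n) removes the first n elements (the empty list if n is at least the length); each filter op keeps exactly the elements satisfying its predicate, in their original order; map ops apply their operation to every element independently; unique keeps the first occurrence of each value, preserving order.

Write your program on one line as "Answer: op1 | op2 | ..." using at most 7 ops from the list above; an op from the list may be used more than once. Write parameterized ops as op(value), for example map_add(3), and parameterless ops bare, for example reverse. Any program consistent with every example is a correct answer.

map_mul(-7) | map_add(-6) | map_neg | reverse | sort_desc | map_neg

Check, running the answer program on each example:
  [50, 39, -20, 24, 36, -49] -> [-350, -273, 140, -168, -252, 343] -> [-356, -279, 134, -174, -258, 337] -> [356, 279, -134, 174, 258, -337] -> [-337, 258, 174, -134, 279, 356] -> [356, 279, 258, 174, -134, -337] -> [-356, -279, -258, -174, 134, 337]
  [42, -39, -23, -33, 11, 13, 43] -> [-294, 273, 161, 231, -77, -91, -301] -> [-300, 267, 155, 225, -83, -97, -307] -> [300, -267, -155, -225, 83, 97, 307] -> [307, 97, 83, -225, -155, -267, 300] -> [307, 300, 97, 83, -155, -225, -267] -> [-307, -300, -97, -83, 155, 225, 267]
  [-46, -38, 9, 25, 8] -> [322, 266, -63, -175, -56] -> [316, 260, -69, -181, -62] -> [-316, -260, 69, 181, 62] -> [62, 181, 69, -260, -316] -> [181, 69, 62, -260, -316] -> [-181, -69, -62, 260, 316]
  [-5, 41, -19, 36, -14, 7, 31, -33] -> [35, -287, 133, -252, 98, -49, -217, 231] -> [29, -293, 127, -258, 92, -55, -223, 225] -> [-29, 293, -127, 258, -92, 55, 223, -225] -> [-225, 223, 55, -92, 258, -127, 293, -29] -> [293, 258, 223, 55, -29, -92, -127, -225] -> [-293, -258, -223, -55, 29, 92, 127, 225]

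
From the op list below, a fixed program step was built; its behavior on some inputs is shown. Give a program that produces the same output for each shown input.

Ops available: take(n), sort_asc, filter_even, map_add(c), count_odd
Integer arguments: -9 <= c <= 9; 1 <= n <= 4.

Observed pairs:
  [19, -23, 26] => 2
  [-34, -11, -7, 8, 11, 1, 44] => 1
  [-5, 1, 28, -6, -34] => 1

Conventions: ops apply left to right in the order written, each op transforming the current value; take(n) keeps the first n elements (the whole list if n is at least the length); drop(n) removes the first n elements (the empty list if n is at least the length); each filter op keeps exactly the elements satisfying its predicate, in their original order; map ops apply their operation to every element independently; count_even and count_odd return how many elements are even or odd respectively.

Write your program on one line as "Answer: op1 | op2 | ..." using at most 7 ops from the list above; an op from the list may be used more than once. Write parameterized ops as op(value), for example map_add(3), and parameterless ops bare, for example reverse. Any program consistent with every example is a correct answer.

take(4) | map_add(5) | sort_asc | take(2) | map_add(1) | count_odd

Check, running the answer program on each example:
  [19, -23, 26] -> [19, -23, 26] -> [24, -18, 31] -> [-18, 24, 31] -> [-18, 24] -> [-17, 25] -> 2
  [-34, -11, -7, 8, 11, 1, 44] -> [-34, -11, -7, 8] -> [-29, -6, -2, 13] -> [-29, -6, -2, 13] -> [-29, -6] -> [-28, -5] -> 1
  [-5, 1, 28, -6, -34] -> [-5, 1, 28, -6] -> [0, 6, 33, -1] -> [-1, 0, 6, 33] -> [-1, 0] -> [0, 1] -> 1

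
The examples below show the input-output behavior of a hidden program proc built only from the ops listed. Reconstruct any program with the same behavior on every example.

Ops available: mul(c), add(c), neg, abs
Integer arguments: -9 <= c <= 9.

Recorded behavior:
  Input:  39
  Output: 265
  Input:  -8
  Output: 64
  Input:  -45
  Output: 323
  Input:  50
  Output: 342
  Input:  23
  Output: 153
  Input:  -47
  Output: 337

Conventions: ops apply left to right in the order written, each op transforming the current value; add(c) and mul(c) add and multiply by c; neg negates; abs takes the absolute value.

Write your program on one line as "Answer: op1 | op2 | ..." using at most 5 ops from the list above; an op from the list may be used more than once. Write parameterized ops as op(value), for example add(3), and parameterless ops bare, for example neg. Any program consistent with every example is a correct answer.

mul(-7) | add(8) | neg | abs

Check, running the answer program on each example:
  39 -> -273 -> -265 -> 265 -> 265
  -8 -> 56 -> 64 -> -64 -> 64
  -45 -> 315 -> 323 -> -323 -> 323
  50 -> -350 -> -342 -> 342 -> 342
  23 -> -161 -> -153 -> 153 -> 153
  -47 -> 329 -> 337 -> -337 -> 337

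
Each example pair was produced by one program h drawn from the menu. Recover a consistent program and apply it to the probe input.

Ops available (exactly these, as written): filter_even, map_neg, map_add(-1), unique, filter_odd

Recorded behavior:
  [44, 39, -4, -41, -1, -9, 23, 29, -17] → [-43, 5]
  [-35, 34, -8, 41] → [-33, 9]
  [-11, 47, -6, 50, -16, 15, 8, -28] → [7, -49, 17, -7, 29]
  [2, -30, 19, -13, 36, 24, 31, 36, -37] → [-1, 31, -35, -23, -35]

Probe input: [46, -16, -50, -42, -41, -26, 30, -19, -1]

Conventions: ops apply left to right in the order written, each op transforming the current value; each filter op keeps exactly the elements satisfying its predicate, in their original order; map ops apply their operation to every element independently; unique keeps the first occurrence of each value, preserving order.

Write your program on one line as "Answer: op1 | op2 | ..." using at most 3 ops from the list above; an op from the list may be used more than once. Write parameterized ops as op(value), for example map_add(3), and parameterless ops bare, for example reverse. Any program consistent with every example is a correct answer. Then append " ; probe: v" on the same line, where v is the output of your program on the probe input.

map_add(-1) | map_neg | filter_odd ; probe: [-45, 17, 51, 43, 27, -29]

Check, running the answer program on each example:
  [44, 39, -4, -41, -1, -9, 23, 29, -17] -> [43, 38, -5, -42, -2, -10, 22, 28, -18] -> [-43, -38, 5, 42, 2, 10, -22, -28, 18] -> [-43, 5]
  [-35, 34, -8, 41] -> [-36, 33, -9, 40] -> [36, -33, 9, -40] -> [-33, 9]
  [-11, 47, -6, 50, -16, 15, 8, -28] -> [-12, 46, -7, 49, -17, 14, 7, -29] -> [12, -46, 7, -49, 17, -14, -7, 29] -> [7, -49, 17, -7, 29]
  [2, -30, 19, -13, 36, 24, 31, 36, -37] -> [1, -31, 18, -14, 35, 23, 30, 35, -38] -> [-1, 31, -18, 14, -35, -23, -30, -35, 38] -> [-1, 31, -35, -23, -35]
  probe: [46, -16, -50, -42, -41, -26, 30, -19, -1] -> [45, -17, -51, -43, -42, -27, 29, -20, -2] -> [-45, 17, 51, 43, 42, 27, -29, 20, 2] -> [-45, 17, 51, 43, 27, -29]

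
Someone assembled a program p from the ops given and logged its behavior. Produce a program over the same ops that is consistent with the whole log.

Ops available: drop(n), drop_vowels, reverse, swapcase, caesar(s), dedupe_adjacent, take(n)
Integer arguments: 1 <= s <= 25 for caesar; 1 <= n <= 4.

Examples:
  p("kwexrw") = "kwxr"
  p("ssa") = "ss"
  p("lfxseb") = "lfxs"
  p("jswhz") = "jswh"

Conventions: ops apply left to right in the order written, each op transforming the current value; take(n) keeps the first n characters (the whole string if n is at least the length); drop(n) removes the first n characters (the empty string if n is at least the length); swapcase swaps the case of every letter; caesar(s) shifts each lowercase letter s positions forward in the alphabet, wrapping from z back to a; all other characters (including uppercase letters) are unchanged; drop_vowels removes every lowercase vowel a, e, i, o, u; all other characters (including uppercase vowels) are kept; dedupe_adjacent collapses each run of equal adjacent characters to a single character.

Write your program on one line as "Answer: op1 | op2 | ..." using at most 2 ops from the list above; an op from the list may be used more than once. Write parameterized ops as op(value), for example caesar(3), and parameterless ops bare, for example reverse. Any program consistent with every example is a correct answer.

drop_vowels | take(4)

Check, running the answer program on each example:
  "kwexrw" -> "kwxrw" -> "kwxr"
  "ssa" -> "ss" -> "ss"
  "lfxseb" -> "lfxsb" -> "lfxs"
  "jswhz" -> "jswhz" -> "jswh"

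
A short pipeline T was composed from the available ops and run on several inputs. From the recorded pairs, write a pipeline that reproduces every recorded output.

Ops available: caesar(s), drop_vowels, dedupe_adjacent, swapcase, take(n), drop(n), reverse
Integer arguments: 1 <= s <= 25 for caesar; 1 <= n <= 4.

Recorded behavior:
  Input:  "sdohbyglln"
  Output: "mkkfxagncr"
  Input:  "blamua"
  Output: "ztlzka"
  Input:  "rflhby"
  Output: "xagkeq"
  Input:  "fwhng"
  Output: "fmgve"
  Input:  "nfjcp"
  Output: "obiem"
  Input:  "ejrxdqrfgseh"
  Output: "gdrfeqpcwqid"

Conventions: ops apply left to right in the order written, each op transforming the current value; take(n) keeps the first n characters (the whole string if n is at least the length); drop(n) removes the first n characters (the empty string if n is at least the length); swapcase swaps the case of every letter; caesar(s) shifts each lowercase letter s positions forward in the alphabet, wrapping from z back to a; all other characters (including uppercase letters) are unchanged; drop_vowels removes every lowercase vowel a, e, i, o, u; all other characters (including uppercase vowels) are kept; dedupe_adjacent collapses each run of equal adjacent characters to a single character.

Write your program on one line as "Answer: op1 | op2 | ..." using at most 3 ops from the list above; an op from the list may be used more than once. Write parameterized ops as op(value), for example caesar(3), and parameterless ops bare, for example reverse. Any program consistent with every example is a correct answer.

reverse | caesar(25)

Check, running the answer program on each example:
  "sdohbyglln" -> "nllgybhods" -> "mkkfxagncr"
  "blamua" -> "aumalb" -> "ztlzka"
  "rflhby" -> "ybhlfr" -> "xagkeq"
  "fwhng" -> "gnhwf" -> "fmgve"
  "nfjcp" -> "pcjfn" -> "obiem"
  "ejrxdqrfgseh" -> "hesgfrqdxrje" -> "gdrfeqpcwqid"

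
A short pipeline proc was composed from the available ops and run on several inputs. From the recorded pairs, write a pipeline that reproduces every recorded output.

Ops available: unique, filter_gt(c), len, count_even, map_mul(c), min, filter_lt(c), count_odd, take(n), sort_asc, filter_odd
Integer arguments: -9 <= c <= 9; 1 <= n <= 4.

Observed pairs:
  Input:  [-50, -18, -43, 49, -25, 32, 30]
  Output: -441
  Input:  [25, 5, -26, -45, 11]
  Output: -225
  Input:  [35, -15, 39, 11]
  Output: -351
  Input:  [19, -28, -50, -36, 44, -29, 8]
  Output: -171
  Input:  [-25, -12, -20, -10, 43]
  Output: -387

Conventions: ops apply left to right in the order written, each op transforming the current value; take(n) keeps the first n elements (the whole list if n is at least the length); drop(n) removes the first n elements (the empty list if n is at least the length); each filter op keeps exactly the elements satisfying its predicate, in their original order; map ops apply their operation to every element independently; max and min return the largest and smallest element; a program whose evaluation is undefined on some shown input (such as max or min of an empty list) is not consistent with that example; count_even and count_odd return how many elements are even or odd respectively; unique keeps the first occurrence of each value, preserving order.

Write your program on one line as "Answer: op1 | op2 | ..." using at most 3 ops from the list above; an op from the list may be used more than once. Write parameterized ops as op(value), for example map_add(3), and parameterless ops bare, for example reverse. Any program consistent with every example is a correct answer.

filter_odd | map_mul(-9) | min

Check, running the answer program on each example:
  [-50, -18, -43, 49, -25, 32, 30] -> [-43, 49, -25] -> [387, -441, 225] -> -441
  [25, 5, -26, -45, 11] -> [25, 5, -45, 11] -> [-225, -45, 405, -99] -> -225
  [35, -15, 39, 11] -> [35, -15, 39, 11] -> [-315, 135, -351, -99] -> -351
  [19, -28, -50, -36, 44, -29, 8] -> [19, -29] -> [-171, 261] -> -171
  [-25, -12, -20, -10, 43] -> [-25, 43] -> [225, -387] -> -387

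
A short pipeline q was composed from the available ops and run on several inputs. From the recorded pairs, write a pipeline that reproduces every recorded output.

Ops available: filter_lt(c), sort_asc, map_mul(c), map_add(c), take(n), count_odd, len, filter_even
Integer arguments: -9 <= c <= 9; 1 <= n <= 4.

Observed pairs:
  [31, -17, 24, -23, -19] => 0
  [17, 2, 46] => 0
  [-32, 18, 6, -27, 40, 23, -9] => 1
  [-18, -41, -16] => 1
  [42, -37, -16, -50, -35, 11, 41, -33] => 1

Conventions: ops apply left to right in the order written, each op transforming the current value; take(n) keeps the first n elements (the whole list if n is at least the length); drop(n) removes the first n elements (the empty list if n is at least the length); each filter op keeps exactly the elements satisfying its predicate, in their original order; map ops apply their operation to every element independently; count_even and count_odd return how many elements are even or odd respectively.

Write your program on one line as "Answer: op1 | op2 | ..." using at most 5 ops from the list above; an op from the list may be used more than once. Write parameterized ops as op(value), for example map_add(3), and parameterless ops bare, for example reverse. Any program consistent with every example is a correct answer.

filter_lt(0) | sort_asc | take(2) | filter_even | len

Check, running the answer program on each example:
  [31, -17, 24, -23, -19] -> [-17, -23, -19] -> [-23, -19, -17] -> [-23, -19] -> [] -> 0
  [17, 2, 46] -> [] -> [] -> [] -> [] -> 0
  [-32, 18, 6, -27, 40, 23, -9] -> [-32, -27, -9] -> [-32, -27, -9] -> [-32, -27] -> [-32] -> 1
  [-18, -41, -16] -> [-18, -41, -16] -> [-41, -18, -16] -> [-41, -18] -> [-18] -> 1
  [42, -37, -16, -50, -35, 11, 41, -33] -> [-37, -16, -50, -35, -33] -> [-50, -37, -35, -33, -16] -> [-50, -37] -> [-50] -> 1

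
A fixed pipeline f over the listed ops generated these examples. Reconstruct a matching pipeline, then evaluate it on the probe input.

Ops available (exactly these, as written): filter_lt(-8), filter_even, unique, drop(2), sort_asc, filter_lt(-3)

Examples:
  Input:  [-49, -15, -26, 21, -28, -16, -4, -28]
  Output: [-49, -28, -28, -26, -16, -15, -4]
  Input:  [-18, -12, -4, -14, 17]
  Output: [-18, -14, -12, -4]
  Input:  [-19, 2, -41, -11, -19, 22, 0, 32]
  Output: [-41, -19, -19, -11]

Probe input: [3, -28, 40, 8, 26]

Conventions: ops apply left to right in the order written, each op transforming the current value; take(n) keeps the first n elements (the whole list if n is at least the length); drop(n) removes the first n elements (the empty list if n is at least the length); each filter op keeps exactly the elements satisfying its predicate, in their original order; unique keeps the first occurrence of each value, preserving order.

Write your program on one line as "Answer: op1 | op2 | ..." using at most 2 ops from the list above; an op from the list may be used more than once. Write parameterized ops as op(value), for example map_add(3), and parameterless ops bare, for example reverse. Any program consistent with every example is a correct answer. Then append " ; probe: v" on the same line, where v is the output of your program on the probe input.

sort_asc | filter_lt(-3) ; probe: [-28]

Check, running the answer program on each example:
  [-49, -15, -26, 21, -28, -16, -4, -28] -> [-49, -28, -28, -26, -16, -15, -4, 21] -> [-49, -28, -28, -26, -16, -15, -4]
  [-18, -12, -4, -14, 17] -> [-18, -14, -12, -4, 17] -> [-18, -14, -12, -4]
  [-19, 2, -41, -11, -19, 22, 0, 32] -> [-41, -19, -19, -11, 0, 2, 22, 32] -> [-41, -19, -19, -11]
  probe: [3, -28, 40, 8, 26] -> [-28, 3, 8, 26, 40] -> [-28]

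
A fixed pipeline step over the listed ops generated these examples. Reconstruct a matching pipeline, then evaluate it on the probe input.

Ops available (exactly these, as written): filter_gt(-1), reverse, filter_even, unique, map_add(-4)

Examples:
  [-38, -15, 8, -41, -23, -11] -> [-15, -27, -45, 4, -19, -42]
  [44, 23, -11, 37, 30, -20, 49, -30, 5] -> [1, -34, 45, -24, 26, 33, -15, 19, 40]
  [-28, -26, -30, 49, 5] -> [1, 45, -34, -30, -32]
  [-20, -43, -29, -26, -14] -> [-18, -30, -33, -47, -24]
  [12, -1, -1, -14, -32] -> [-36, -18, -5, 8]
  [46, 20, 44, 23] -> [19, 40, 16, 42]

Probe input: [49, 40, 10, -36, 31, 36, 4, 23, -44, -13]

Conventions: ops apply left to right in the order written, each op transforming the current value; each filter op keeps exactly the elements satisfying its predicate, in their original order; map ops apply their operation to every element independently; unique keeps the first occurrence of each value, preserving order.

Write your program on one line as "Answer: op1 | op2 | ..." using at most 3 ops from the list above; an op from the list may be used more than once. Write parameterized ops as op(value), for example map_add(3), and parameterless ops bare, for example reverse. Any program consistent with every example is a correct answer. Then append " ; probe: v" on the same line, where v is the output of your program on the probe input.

reverse | unique | map_add(-4) ; probe: [-17, -48, 19, 0, 32, 27, -40, 6, 36, 45]

Check, running the answer program on each example:
  [-38, -15, 8, -41, -23, -11] -> [-11, -23, -41, 8, -15, -38] -> [-11, -23, -41, 8, -15, -38] -> [-15, -27, -45, 4, -19, -42]
  [44, 23, -11, 37, 30, -20, 49, -30, 5] -> [5, -30, 49, -20, 30, 37, -11, 23, 44] -> [5, -30, 49, -20, 30, 37, -11, 23, 44] -> [1, -34, 45, -24, 26, 33, -15, 19, 40]
  [-28, -26, -30, 49, 5] -> [5, 49, -30, -26, -28] -> [5, 49, -30, -26, -28] -> [1, 45, -34, -30, -32]
  [-20, -43, -29, -26, -14] -> [-14, -26, -29, -43, -20] -> [-14, -26, -29, -43, -20] -> [-18, -30, -33, -47, -24]
  [12, -1, -1, -14, -32] -> [-32, -14, -1, -1, 12] -> [-32, -14, -1, 12] -> [-36, -18, -5, 8]
  [46, 20, 44, 23] -> [23, 44, 20, 46] -> [23, 44, 20, 46] -> [19, 40, 16, 42]
  probe: [49, 40, 10, -36, 31, 36, 4, 23, -44, -13] -> [-13, -44, 23, 4, 36, 31, -36, 10, 40, 49] -> [-13, -44, 23, 4, 36, 31, -36, 10, 40, 49] -> [-17, -48, 19, 0, 32, 27, -40, 6, 36, 45]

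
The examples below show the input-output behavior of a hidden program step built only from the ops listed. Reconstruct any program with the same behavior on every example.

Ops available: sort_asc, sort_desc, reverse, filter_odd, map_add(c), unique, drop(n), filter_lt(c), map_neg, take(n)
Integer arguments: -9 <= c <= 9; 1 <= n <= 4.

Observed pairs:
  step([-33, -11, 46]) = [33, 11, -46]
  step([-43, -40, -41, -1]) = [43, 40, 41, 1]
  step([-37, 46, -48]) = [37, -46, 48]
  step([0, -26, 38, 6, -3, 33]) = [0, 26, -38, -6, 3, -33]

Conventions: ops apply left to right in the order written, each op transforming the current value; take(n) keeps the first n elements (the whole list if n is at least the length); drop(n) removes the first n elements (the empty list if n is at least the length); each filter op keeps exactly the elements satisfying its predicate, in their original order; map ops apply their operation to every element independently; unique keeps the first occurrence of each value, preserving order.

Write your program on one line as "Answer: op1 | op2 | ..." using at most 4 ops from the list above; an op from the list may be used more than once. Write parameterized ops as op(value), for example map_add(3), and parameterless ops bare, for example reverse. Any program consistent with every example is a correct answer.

reverse | map_neg | reverse

Check, running the answer program on each example:
  [-33, -11, 46] -> [46, -11, -33] -> [-46, 11, 33] -> [33, 11, -46]
  [-43, -40, -41, -1] -> [-1, -41, -40, -43] -> [1, 41, 40, 43] -> [43, 40, 41, 1]
  [-37, 46, -48] -> [-48, 46, -37] -> [48, -46, 37] -> [37, -46, 48]
  [0, -26, 38, 6, -3, 33] -> [33, -3, 6, 38, -26, 0] -> [-33, 3, -6, -38, 26, 0] -> [0, 26, -38, -6, 3, -33]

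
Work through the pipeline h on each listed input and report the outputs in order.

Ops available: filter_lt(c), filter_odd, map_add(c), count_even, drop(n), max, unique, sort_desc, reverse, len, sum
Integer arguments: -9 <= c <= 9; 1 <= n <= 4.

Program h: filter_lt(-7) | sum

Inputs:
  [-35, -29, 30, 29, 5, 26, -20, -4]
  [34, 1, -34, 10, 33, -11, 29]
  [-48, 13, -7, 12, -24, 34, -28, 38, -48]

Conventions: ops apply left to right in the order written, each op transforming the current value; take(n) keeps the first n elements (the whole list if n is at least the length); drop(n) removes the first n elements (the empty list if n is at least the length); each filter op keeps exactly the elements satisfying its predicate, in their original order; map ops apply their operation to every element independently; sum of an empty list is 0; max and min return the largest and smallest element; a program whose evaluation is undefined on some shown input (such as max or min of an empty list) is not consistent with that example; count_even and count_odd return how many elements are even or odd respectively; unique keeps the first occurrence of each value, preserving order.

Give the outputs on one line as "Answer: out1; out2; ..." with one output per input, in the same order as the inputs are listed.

-84; -45; -148

Execution, op by op:
  [-35, -29, 30, 29, 5, 26, -20, -4] -> [-35, -29, -20] -> -84
  [34, 1, -34, 10, 33, -11, 29] -> [-34, -11] -> -45
  [-48, 13, -7, 12, -24, 34, -28, 38, -48] -> [-48, -24, -28, -48] -> -148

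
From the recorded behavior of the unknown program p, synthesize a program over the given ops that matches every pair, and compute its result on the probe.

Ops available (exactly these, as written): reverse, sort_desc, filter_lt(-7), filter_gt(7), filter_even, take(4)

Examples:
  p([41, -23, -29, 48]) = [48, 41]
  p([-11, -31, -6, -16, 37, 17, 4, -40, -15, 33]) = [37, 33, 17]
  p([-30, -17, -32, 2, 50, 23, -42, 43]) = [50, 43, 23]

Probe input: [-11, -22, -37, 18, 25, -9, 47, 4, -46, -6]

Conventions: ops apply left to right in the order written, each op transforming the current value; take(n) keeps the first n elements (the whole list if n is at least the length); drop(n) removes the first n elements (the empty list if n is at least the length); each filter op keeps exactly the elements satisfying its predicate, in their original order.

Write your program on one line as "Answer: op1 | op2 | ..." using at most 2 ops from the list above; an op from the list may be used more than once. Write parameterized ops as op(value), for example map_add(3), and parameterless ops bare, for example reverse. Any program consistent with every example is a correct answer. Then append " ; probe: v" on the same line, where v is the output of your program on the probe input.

filter_gt(7) | sort_desc ; probe: [47, 25, 18]

Check, running the answer program on each example:
  [41, -23, -29, 48] -> [41, 48] -> [48, 41]
  [-11, -31, -6, -16, 37, 17, 4, -40, -15, 33] -> [37, 17, 33] -> [37, 33, 17]
  [-30, -17, -32, 2, 50, 23, -42, 43] -> [50, 23, 43] -> [50, 43, 23]
  probe: [-11, -22, -37, 18, 25, -9, 47, 4, -46, -6] -> [18, 25, 47] -> [47, 25, 18]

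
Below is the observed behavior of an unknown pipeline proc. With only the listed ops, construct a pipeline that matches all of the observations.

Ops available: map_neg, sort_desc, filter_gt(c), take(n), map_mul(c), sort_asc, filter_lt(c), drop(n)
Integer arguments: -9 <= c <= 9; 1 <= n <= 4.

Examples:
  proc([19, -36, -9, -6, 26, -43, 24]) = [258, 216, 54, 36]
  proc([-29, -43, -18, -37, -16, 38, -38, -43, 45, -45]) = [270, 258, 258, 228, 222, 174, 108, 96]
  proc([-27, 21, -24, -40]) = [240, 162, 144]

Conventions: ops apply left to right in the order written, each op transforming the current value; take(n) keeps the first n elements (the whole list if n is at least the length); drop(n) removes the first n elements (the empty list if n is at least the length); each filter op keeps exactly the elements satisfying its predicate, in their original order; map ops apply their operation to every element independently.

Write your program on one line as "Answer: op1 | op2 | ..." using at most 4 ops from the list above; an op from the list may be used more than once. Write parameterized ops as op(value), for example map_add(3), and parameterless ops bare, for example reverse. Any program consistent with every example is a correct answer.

map_mul(6) | map_neg | sort_desc | filter_gt(6)

Check, running the answer program on each example:
  [19, -36, -9, -6, 26, -43, 24] -> [114, -216, -54, -36, 156, -258, 144] -> [-114, 216, 54, 36, -156, 258, -144] -> [258, 216, 54, 36, -114, -144, -156] -> [258, 216, 54, 36]
  [-29, -43, -18, -37, -16, 38, -38, -43, 45, -45] -> [-174, -258, -108, -222, -96, 228, -228, -258, 270, -270] -> [174, 258, 108, 222, 96, -228, 228, 258, -270, 270] -> [270, 258, 258, 228, 222, 174, 108, 96, -228, -270] -> [270, 258, 258, 228, 222, 174, 108, 96]
  [-27, 21, -24, -40] -> [-162, 126, -144, -240] -> [162, -126, 144, 240] -> [240, 162, 144, -126] -> [240, 162, 144]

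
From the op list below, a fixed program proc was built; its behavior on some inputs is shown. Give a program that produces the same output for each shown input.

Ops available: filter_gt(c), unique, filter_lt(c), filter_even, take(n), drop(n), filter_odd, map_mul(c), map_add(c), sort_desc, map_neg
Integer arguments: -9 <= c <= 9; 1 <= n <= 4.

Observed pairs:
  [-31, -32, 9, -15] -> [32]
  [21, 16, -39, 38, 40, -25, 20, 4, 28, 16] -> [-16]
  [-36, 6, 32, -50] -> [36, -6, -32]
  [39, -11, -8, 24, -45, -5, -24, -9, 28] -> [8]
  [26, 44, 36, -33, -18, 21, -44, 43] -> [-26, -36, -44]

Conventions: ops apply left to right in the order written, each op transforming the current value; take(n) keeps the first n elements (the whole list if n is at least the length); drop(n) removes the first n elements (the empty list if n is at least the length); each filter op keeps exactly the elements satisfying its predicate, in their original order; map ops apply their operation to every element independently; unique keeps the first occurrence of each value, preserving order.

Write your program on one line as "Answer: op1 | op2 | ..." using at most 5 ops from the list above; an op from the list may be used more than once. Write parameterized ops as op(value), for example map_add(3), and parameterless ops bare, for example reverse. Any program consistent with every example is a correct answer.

take(3) | map_neg | sort_desc | filter_even

Check, running the answer program on each example:
  [-31, -32, 9, -15] -> [-31, -32, 9] -> [31, 32, -9] -> [32, 31, -9] -> [32]
  [21, 16, -39, 38, 40, -25, 20, 4, 28, 16] -> [21, 16, -39] -> [-21, -16, 39] -> [39, -16, -21] -> [-16]
  [-36, 6, 32, -50] -> [-36, 6, 32] -> [36, -6, -32] -> [36, -6, -32] -> [36, -6, -32]
  [39, -11, -8, 24, -45, -5, -24, -9, 28] -> [39, -11, -8] -> [-39, 11, 8] -> [11, 8, -39] -> [8]
  [26, 44, 36, -33, -18, 21, -44, 43] -> [26, 44, 36] -> [-26, -44, -36] -> [-26, -36, -44] -> [-26, -36, -44]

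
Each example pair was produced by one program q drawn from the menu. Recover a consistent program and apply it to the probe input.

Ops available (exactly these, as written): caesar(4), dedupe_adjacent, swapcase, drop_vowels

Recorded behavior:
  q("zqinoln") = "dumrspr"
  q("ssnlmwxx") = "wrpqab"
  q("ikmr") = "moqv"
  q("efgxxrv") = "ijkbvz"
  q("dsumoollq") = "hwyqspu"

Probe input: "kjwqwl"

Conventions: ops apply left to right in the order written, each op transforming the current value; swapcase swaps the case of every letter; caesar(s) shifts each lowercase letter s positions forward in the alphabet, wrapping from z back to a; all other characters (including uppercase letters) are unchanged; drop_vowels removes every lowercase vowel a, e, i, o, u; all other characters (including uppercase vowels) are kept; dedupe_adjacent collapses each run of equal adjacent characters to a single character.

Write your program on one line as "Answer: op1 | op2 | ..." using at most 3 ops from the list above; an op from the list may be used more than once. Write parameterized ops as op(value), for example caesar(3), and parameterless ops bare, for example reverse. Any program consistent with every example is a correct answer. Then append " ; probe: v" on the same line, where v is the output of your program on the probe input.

dedupe_adjacent | caesar(4) ; probe: "onauap"

Check, running the answer program on each example:
  "zqinoln" -> "zqinoln" -> "dumrspr"
  "ssnlmwxx" -> "snlmwx" -> "wrpqab"
  "ikmr" -> "ikmr" -> "moqv"
  "efgxxrv" -> "efgxrv" -> "ijkbvz"
  "dsumoollq" -> "dsumolq" -> "hwyqspu"
  probe: "kjwqwl" -> "kjwqwl" -> "onauap"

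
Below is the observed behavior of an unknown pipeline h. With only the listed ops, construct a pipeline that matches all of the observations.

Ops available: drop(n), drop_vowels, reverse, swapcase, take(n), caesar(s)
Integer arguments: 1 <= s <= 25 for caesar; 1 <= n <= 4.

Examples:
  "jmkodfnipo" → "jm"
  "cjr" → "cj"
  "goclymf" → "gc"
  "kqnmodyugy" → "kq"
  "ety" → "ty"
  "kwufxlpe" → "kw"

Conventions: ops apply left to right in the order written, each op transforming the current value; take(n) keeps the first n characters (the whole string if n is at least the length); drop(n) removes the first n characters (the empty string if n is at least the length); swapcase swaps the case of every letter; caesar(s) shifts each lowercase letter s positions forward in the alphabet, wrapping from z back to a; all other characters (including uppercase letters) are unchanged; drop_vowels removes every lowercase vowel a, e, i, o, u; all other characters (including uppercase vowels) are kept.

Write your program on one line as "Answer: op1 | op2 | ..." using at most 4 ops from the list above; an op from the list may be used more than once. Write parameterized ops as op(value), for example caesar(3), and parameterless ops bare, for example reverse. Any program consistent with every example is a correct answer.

drop_vowels | swapcase | take(2) | swapcase

Check, running the answer program on each example:
  "jmkodfnipo" -> "jmkdfnp" -> "JMKDFNP" -> "JM" -> "jm"
  "cjr" -> "cjr" -> "CJR" -> "CJ" -> "cj"
  "goclymf" -> "gclymf" -> "GCLYMF" -> "GC" -> "gc"
  "kqnmodyugy" -> "kqnmdygy" -> "KQNMDYGY" -> "KQ" -> "kq"
  "ety" -> "ty" -> "TY" -> "TY" -> "ty"
  "kwufxlpe" -> "kwfxlp" -> "KWFXLP" -> "KW" -> "kw"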